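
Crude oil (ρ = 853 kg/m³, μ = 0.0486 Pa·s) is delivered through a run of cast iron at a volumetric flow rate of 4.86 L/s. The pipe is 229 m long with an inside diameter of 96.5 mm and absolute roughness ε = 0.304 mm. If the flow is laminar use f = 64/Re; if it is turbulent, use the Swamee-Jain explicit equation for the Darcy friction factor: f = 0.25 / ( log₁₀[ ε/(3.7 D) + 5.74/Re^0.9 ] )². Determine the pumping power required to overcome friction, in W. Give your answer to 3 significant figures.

P ≈ 124 W

Q = 4.86 L/s = 4.86/1000 = 0.00486 m³/s.
Cross-sectional area A = πD²/4 = π(0.0965)²/4 = 0.007314 m²; mean velocity V = Q/A = 0.00486/0.007314 = 0.6645 m/s.
Reynolds number Re = ρVD/μ = 853 · 0.6645 · 0.0965 / 0.0486 = 1125.
Re < 2300 → laminar flow, so f = 64/Re = 64/1125 = 0.05687 (the turbulent correlation is not needed).
Darcy-Weisbach: ΔP = f(L/D)(ρV²/2) = 0.05687·(229/0.0965)·(853·0.6645²/2) = 0.05687·2373·188.3 = 2.541e+04 Pa.
Pumping power P = QΔP = 0.00486·2.541e+04 = 123.5 W = 124 W.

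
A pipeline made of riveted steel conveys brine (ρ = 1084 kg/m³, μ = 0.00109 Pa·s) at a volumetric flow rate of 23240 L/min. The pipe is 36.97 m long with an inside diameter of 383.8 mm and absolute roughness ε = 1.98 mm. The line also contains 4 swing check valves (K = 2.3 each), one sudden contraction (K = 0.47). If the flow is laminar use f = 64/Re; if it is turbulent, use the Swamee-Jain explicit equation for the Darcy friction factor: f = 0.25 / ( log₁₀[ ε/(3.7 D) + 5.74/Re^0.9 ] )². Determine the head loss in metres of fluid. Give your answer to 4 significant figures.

h_f ≈ 7.218 m

Q = 23240 L/min = 23240/60000 = 0.3873 m³/s.
Cross-sectional area A = πD²/4 = π(0.3838)²/4 = 0.1157 m²; mean velocity V = Q/A = 0.3873/0.1157 = 3.348 m/s.
Reynolds number Re = ρVD/μ = 1084 · 3.348 · 0.3838 / 0.00109 = 1.278e+06.
Re > 4000 → turbulent. Relative roughness ε/D = 0.00198/0.3838 = 0.00516. Swamee-Jain: f = 0.25/(log₁₀[0.00516/3.7 + 5.74/1.278e+06^0.9])² = 0.25/(log₁₀[0.00139 + 1.83e-05])² = 0.25/(-2.85)² = 0.03078.
Total minor-loss coefficient ΣK = 4·2.3 + 1·0.47 = 9.67.
ΔP = [f·L/D + ΣK]·(ρV²/2) = [0.03078·36.97/0.3838 + 9.67]·(1084·3.348²/2) = [2.965 + 9.67]·6075 = 7.676e+04 Pa.
Head loss h_f = ΔP/(ρg) = 7.676e+04/(1084·9.81) = 7.218 m.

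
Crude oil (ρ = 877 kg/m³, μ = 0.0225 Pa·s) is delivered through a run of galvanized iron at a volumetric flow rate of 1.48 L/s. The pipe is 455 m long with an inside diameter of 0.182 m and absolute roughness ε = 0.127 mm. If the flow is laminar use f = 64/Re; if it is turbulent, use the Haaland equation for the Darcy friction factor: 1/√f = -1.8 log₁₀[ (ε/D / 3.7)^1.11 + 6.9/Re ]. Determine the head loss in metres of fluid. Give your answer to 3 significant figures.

Q = 1.48 L/s = 1.48/1000 = 0.00148 m³/s.
Cross-sectional area A = πD²/4 = π(0.182)²/4 = 0.02602 m²; mean velocity V = Q/A = 0.00148/0.02602 = 0.05689 m/s.
Reynolds number Re = ρVD/μ = 877 · 0.05689 · 0.182 / 0.0225 = 403.6.
Re < 2300 → laminar flow, so f = 64/Re = 64/403.6 = 0.1586 (the turbulent correlation is not needed).
Darcy-Weisbach: ΔP = f(L/D)(ρV²/2) = 0.1586·(455/0.182)·(877·0.05689²/2) = 0.1586·2500·1.419 = 562.6 Pa.
Head loss h_f = ΔP/(ρg) = 562.6/(877·9.81) = 0.0654 m.

h_f ≈ 0.0654 m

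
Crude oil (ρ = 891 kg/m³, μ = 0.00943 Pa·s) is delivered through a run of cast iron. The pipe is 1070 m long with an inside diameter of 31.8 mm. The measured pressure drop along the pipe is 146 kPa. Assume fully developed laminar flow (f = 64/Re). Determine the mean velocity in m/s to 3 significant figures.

For laminar flow, f = 64/Re with Re = ρVD/μ, so Darcy-Weisbach reduces to ΔP = 32μLV/D². Solving for V: V = ΔP·D²/(32μL) = 1.46e+05·(0.0318)²/(32·0.00943·1070) = 0.4573 m/s.
Check: Re = ρVD/μ = 891·0.4573·0.0318/0.00943 = 1374 < 2300, so the laminar assumption holds.

V ≈ 0.457 m/s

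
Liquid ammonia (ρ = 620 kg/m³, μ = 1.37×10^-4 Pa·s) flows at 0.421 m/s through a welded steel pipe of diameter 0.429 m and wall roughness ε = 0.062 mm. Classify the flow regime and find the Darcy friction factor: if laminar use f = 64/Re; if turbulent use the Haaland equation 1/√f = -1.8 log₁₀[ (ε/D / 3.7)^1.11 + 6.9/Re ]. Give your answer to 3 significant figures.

f ≈ 0.0141

Re = ρVD/μ = 620·0.421·0.429/0.000137 = 8.174e+05.
Re > 4000 → turbulent. ε/D = 6.2e-05/0.429 = 0.000145; Haaland: 1/√f = -1.8 log₁₀[1.28e-05 + 8.44e-06] = 8.411, so f = 0.01413.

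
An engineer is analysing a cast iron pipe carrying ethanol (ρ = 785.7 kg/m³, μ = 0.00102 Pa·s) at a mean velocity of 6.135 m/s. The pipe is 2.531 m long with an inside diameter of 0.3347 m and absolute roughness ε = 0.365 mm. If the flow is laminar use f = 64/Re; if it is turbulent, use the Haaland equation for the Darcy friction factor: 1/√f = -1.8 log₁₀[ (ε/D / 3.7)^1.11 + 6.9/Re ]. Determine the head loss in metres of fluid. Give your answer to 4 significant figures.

Reynolds number Re = ρVD/μ = 785.7 · 6.135 · 0.3347 / 0.00102 = 1.582e+06.
Re > 4000 → turbulent. Relative roughness ε/D = 0.000365/0.3347 = 0.00109. Haaland: 1/√f = -1.8 log₁₀[(0.00109/3.7)^1.11 + 6.9/1.582e+06] = -1.8 log₁₀[0.000121 + 4.36e-06] = 7.026, so f = 0.02026.
Darcy-Weisbach: ΔP = f(L/D)(ρV²/2) = 0.02026·(2.531/0.3347)·(785.7·6.135²/2) = 0.02026·7.562·1.479e+04 = 2265 Pa.
Head loss h_f = ΔP/(ρg) = 2265/(785.7·9.81) = 0.2938 m.

h_f ≈ 0.2938 m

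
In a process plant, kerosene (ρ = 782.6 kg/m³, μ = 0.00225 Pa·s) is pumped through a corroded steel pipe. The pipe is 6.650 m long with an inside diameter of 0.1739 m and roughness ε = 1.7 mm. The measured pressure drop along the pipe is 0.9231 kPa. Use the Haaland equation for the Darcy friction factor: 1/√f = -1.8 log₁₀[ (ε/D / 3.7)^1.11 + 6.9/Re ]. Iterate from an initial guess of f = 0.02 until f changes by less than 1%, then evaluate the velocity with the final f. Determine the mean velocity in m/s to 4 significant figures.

Rearranging Darcy-Weisbach: V = √(2·ΔP·D/(f·L·ρ)). With ε/D = 0.0017/0.1739 = 0.00978, iterate starting from f = 0.02:
  f = 0.02 → V = √(2·923.1·0.1739/(0.02·6.65·782.6)) = 1.756 m/s; Re = ρVD/μ = 1.062e+05; f → 0.03822
  f = 0.03822 → V = 1.27 m/s; Re = 7.684e+04; f → 0.03842
Converged (Δf/f < 1%). With the final f = 0.03842: V = √(2·923.1·0.1739/(0.03842·6.65·782.6)) = 1.267 m/s.

V ≈ 1.267 m/s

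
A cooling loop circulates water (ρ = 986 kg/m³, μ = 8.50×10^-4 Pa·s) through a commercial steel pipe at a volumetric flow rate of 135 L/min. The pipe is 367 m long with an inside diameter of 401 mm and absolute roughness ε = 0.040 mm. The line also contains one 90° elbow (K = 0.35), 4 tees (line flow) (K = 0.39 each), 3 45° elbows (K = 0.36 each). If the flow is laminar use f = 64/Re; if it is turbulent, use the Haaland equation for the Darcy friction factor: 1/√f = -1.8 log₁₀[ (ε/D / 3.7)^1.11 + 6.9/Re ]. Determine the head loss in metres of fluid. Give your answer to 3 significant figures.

h_f ≈ 5.32×10^-4 m

Q = 135 L/min = 135/60000 = 0.00225 m³/s.
Cross-sectional area A = πD²/4 = π(0.401)²/4 = 0.1263 m²; mean velocity V = Q/A = 0.00225/0.1263 = 0.01782 m/s.
Reynolds number Re = ρVD/μ = 986 · 0.01782 · 0.401 / 0.00085 = 8287.
Re > 4000 → turbulent. Relative roughness ε/D = 4e-05/0.401 = 9.98e-05. Haaland: 1/√f = -1.8 log₁₀[(9.98e-05/3.7)^1.11 + 6.9/8287] = -1.8 log₁₀[8.47e-06 + 0.000833] = 5.535, so f = 0.03264.
Total minor-loss coefficient ΣK = 1·0.35 + 4·0.39 + 3·0.36 = 2.99.
ΔP = [f·L/D + ΣK]·(ρV²/2) = [0.03264·367/0.401 + 2.99]·(986·0.01782²/2) = [29.87 + 2.99]·0.1565 = 5.142 Pa.
Head loss h_f = ΔP/(ρg) = 5.142/(986·9.81) = 5.32×10^-4 m.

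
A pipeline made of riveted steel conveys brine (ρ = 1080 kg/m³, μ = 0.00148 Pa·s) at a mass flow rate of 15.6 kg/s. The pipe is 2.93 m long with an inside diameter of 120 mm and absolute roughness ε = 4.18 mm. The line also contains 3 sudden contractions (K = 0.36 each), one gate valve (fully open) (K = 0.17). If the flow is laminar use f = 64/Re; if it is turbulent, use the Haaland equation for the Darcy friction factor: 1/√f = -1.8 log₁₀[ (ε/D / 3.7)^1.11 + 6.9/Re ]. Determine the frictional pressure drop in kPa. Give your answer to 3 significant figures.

ΔP ≈ 2.42 kPa

A = πD²/4 = π(0.12)²/4 = 0.01131 m²; mean velocity V = ṁ/(ρA) = 15.6/(1080 · 0.01131) = 1.277 m/s.
Reynolds number Re = ρVD/μ = 1080 · 1.277 · 0.12 / 0.00148 = 1.118e+05.
Re > 4000 → turbulent. Relative roughness ε/D = 0.00418/0.12 = 0.0348. Haaland: 1/√f = -1.8 log₁₀[(0.0348/3.7)^1.11 + 6.9/1.118e+05] = -1.8 log₁₀[0.00564 + 6.17e-05] = 4.04, so f = 0.06127.
Total minor-loss coefficient ΣK = 3·0.36 + 1·0.17 = 1.25.
ΔP = [f·L/D + ΣK]·(ρV²/2) = [0.06127·2.93/0.12 + 1.25]·(1080·1.277²/2) = [1.496 + 1.25]·880.8 = 2419 Pa.
ΔP = 2419 Pa = 2.42 kPa.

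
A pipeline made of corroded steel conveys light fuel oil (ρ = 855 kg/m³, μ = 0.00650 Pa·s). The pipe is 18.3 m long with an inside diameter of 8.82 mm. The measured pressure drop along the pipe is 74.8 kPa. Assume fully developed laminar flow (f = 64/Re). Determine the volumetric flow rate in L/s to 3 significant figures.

Q ≈ 0.0934 L/s

For laminar flow, f = 64/Re with Re = ρVD/μ, so Darcy-Weisbach reduces to ΔP = 32μLV/D². Solving for V: V = ΔP·D²/(32μL) = 7.48e+04·(0.00882)²/(32·0.0065·18.3) = 1.529 m/s.
Check: Re = ρVD/μ = 855·1.529·0.00882/0.0065 = 1774 < 2300, so the laminar assumption holds.
Q = V·A = 1.529·(π/4·0.00882²) = 9.34e-05 m³/s = 0.0934 L/s.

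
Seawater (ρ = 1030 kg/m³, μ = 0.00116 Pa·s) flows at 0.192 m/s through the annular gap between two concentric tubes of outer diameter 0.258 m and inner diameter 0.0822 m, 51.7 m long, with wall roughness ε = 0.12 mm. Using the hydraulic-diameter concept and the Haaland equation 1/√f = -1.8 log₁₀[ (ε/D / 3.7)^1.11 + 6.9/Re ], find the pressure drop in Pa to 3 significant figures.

Hydraulic diameter D_h = 4A/P = D_o - D_i = 0.258 - 0.0822 = 0.1758 m.
Re = ρVD_h/μ = 1030·0.192·0.1758/0.00116 = 2.997e+04.
ε/D_h = 0.00012/0.1758 = 0.000683; Haaland gives 1/√f = -1.8 log₁₀[7.17e-05+0.00023] = 6.336, so f = 0.02491.
ΔP = f(L/D_h)(ρV²/2) = 0.02491·51.7/0.1758·18.98 = 139.1 Pa.

ΔP ≈ 139 Pa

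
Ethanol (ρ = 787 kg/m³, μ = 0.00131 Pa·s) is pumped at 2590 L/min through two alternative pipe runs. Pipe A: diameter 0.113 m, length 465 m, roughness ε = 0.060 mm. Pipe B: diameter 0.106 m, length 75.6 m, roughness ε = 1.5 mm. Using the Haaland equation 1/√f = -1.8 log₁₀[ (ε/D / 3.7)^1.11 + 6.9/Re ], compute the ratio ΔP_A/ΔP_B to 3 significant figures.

ΔP_A/ΔP_B ≈ 1.90

Pipe A: V = Q/A = 0.04317/0.01003 = 4.304 m/s; Re = 2.922e+05; ε/D = 0.000531; Haaland → f = 0.01828; ΔP_A = f(L/D)(ρV²/2) = 5.484e+05 Pa.
Pipe B: V = Q/A = 0.04317/0.008825 = 4.892 m/s; Re = 3.115e+05; ε/D = 0.0142; Haaland → f = 0.04301; ΔP_B = f(L/D)(ρV²/2) = 2.888e+05 Pa.
ΔP_A/ΔP_B = 5.484e+05/2.888e+05 = 1.90.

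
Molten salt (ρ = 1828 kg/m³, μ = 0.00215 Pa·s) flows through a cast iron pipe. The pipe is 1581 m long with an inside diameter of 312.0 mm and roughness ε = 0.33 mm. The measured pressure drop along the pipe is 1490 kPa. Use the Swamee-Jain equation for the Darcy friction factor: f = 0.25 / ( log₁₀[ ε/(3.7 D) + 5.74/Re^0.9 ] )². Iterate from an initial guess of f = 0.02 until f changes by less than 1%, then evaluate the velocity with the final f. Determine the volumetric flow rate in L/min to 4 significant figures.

Q ≈ 18280 L/min

Rearranging Darcy-Weisbach: V = √(2·ΔP·D/(f·L·ρ)). With ε/D = 0.00033/0.312 = 0.00106, iterate starting from f = 0.02:
  f = 0.02 → V = √(2·1.49e+06·0.312/(0.02·1581·1828)) = 4.011 m/s; Re = ρVD/μ = 1.064e+06; f → 0.02027
  f = 0.02027 → V = 3.984 m/s; Re = 1.057e+06; f → 0.02027
Converged (Δf/f < 1%). With the final f = 0.02027: V = √(2·1.49e+06·0.312/(0.02027·1581·1828)) = 3.984 m/s.
Q = V·A = 3.984·(π/4·0.312²) = 0.3046 m³/s = 18280 L/min.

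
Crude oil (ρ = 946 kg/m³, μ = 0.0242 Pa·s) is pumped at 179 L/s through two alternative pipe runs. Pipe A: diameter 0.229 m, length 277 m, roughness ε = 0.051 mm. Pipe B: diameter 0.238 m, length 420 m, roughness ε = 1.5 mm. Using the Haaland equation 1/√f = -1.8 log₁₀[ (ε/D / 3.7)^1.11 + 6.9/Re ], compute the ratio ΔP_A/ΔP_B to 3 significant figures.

ΔP_A/ΔP_B ≈ 0.520

Pipe A: V = Q/A = 0.179/0.04119 = 4.346 m/s; Re = 3.89e+04; ε/D = 0.000223; Haaland → f = 0.02251; ΔP_A = f(L/D)(ρV²/2) = 2.432e+05 Pa.
Pipe B: V = Q/A = 0.179/0.04449 = 4.024 m/s; Re = 3.743e+04; ε/D = 0.0063; Haaland → f = 0.03458; ΔP_B = f(L/D)(ρV²/2) = 4.673e+05 Pa.
ΔP_A/ΔP_B = 2.432e+05/4.673e+05 = 0.520.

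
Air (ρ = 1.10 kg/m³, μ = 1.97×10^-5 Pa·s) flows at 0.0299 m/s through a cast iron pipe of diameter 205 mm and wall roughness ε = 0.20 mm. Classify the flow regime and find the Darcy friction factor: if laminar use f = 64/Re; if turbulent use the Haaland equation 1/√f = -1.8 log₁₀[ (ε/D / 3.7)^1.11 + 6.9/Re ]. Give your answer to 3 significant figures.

f ≈ 0.187

Re = ρVD/μ = 1.1·0.0299·0.205/1.97e-05 = 342.3.
Re < 2300 → laminar, so f = 64/Re = 0.187 (roughness is irrelevant in laminar flow).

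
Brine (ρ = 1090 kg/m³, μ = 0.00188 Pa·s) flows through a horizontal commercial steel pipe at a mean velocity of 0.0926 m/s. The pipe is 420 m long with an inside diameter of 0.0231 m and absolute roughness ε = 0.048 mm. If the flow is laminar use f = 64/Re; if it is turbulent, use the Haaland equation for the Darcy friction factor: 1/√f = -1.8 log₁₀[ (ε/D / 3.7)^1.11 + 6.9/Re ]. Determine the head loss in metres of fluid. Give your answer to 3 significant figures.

h_f ≈ 0.410 m

Reynolds number Re = ρVD/μ = 1090 · 0.0926 · 0.0231 / 0.00188 = 1240.
Re < 2300 → laminar flow, so f = 64/Re = 64/1240 = 0.0516 (the turbulent correlation is not needed).
Darcy-Weisbach: ΔP = f(L/D)(ρV²/2) = 0.0516·(420/0.0231)·(1090·0.0926²/2) = 0.0516·1.818e+04·4.673 = 4385 Pa.
Head loss h_f = ΔP/(ρg) = 4385/(1090·9.81) = 0.410 m.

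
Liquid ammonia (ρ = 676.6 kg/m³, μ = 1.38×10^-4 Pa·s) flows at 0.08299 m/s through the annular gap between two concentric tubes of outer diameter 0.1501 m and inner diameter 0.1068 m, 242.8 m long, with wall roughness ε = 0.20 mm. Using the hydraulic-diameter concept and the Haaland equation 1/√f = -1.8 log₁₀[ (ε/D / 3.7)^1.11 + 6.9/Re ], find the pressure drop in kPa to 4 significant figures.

ΔP ≈ 0.4467 kPa

Hydraulic diameter D_h = 4A/P = D_o - D_i = 0.1501 - 0.1068 = 0.0433 m.
Re = ρVD_h/μ = 676.6·0.08299·0.0433/0.000138 = 1.762e+04.
ε/D_h = 0.0002/0.0433 = 0.00462; Haaland gives 1/√f = -1.8 log₁₀[0.000598+0.000392] = 5.408, so f = 0.03419.
ΔP = f(L/D_h)(ρV²/2) = 0.03419·242.8/0.0433·2.33 = 446.7 Pa.
ΔP = 0.4467 kPa.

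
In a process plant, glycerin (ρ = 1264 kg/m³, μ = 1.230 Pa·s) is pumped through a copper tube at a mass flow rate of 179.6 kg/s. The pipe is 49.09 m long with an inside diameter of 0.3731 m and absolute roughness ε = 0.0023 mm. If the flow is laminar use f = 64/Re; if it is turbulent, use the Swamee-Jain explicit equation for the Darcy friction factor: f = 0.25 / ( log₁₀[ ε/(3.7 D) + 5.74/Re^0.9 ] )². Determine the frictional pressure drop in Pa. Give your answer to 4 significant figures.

ΔP ≈ 18040 Pa

A = πD²/4 = π(0.3731)²/4 = 0.1093 m²; mean velocity V = ṁ/(ρA) = 179.6/(1264 · 0.1093) = 1.3 m/s.
Reynolds number Re = ρVD/μ = 1264 · 1.3 · 0.3731 / 1.23 = 498.3.
Re < 2300 → laminar flow, so f = 64/Re = 64/498.3 = 0.1284 (the turbulent correlation is not needed).
Darcy-Weisbach: ΔP = f(L/D)(ρV²/2) = 0.1284·(49.09/0.3731)·(1264·1.3²/2) = 0.1284·131.6·1067 = 1.804e+04 Pa.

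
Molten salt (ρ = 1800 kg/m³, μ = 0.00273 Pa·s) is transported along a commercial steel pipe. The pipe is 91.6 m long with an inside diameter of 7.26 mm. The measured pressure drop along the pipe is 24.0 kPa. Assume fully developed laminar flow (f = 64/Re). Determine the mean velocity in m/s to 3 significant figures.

V ≈ 0.158 m/s

For laminar flow, f = 64/Re with Re = ρVD/μ, so Darcy-Weisbach reduces to ΔP = 32μLV/D². Solving for V: V = ΔP·D²/(32μL) = 2.4e+04·(0.00726)²/(32·0.00273·91.6) = 0.1581 m/s.
Check: Re = ρVD/μ = 1800·0.1581·0.00726/0.00273 = 756.7 < 2300, so the laminar assumption holds.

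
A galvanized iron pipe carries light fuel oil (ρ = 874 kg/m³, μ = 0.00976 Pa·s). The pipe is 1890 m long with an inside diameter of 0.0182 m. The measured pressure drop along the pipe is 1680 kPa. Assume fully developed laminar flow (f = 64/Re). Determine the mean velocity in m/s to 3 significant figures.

V ≈ 0.943 m/s

For laminar flow, f = 64/Re with Re = ρVD/μ, so Darcy-Weisbach reduces to ΔP = 32μLV/D². Solving for V: V = ΔP·D²/(32μL) = 1.68e+06·(0.0182)²/(32·0.00976·1890) = 0.9427 m/s.
Check: Re = ρVD/μ = 874·0.9427·0.0182/0.00976 = 1536 < 2300, so the laminar assumption holds.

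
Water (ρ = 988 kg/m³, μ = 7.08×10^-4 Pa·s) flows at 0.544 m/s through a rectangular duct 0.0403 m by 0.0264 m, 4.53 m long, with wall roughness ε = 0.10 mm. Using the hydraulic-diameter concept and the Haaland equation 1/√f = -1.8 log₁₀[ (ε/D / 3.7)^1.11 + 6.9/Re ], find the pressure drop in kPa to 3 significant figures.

ΔP ≈ 0.637 kPa

Hydraulic diameter D_h = 4A/P = 4·(0.0403·0.0264)/(2·(0.0403+0.0264)) = 0.004256/0.1334 = 0.0319 m.
Re = ρVD_h/μ = 988·0.544·0.0319/0.000708 = 2.422e+04.
ε/D_h = 0.0001/0.0319 = 0.00313; Haaland gives 1/√f = -1.8 log₁₀[0.000389+0.000285] = 5.708, so f = 0.03069.
ΔP = f(L/D_h)(ρV²/2) = 0.03069·4.53/0.0319·146.2 = 637.1 Pa.
ΔP = 0.637 kPa.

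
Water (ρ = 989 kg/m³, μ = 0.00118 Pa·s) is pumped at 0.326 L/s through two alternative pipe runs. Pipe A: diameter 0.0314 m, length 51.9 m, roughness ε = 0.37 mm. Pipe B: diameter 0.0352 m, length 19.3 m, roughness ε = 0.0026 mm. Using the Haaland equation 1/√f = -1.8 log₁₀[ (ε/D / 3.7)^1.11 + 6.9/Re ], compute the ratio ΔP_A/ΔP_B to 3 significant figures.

ΔP_A/ΔP_B ≈ 6.81

Pipe A: V = Q/A = 0.000326/0.0007744 = 0.421 m/s; Re = 1.108e+04; ε/D = 0.0118; Haaland → f = 0.04444; ΔP_A = f(L/D)(ρV²/2) = 6437 Pa.
Pipe B: V = Q/A = 0.000326/0.0009731 = 0.335 m/s; Re = 9883; ε/D = 7.39e-05; Haaland → f = 0.03106; ΔP_B = f(L/D)(ρV²/2) = 945.1 Pa.
ΔP_A/ΔP_B = 6437/945.1 = 6.81.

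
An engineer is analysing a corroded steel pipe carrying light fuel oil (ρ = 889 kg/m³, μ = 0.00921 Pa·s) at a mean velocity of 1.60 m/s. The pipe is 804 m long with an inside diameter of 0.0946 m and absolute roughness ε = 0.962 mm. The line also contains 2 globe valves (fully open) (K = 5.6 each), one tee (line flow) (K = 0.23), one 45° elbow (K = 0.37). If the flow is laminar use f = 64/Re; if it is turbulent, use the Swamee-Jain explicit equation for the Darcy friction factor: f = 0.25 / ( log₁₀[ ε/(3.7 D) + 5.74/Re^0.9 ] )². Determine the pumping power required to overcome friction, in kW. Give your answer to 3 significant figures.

P ≈ 4.78 kW

Reynolds number Re = ρVD/μ = 889 · 1.6 · 0.0946 / 0.00921 = 1.461e+04.
Re > 4000 → turbulent. Relative roughness ε/D = 0.000962/0.0946 = 0.0102. Swamee-Jain: f = 0.25/(log₁₀[0.0102/3.7 + 5.74/1.461e+04^0.9])² = 0.25/(log₁₀[0.00275 + 0.00103])² = 0.25/(-2.423)² = 0.04257.
Total minor-loss coefficient ΣK = 2·5.6 + 1·0.23 + 1·0.37 = 11.8.
ΔP = [f·L/D + ΣK]·(ρV²/2) = [0.04257·804/0.0946 + 11.8]·(889·1.6²/2) = [361.8 + 11.8]·1138 = 4.252e+05 Pa.
Q = V·A = 1.6·0.007029 = 0.01125 m³/s.
Pumping power P = QΔP = 0.01125·4.252e+05 = 4781 W = 4.78 kW.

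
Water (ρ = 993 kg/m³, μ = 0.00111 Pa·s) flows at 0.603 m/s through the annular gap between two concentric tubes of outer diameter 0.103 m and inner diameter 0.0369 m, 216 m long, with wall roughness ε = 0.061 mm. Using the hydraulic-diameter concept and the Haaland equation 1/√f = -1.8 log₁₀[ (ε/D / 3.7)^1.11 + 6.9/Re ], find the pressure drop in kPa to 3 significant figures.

ΔP ≈ 14.6 kPa

Hydraulic diameter D_h = 4A/P = D_o - D_i = 0.103 - 0.0369 = 0.0661 m.
Re = ρVD_h/μ = 993·0.603·0.0661/0.00111 = 3.566e+04.
ε/D_h = 6.1e-05/0.0661 = 0.000923; Haaland gives 1/√f = -1.8 log₁₀[0.0001+0.000194] = 6.358, so f = 0.02474.
ΔP = f(L/D_h)(ρV²/2) = 0.02474·216/0.0661·180.5 = 1.459e+04 Pa.
ΔP = 14.6 kPa.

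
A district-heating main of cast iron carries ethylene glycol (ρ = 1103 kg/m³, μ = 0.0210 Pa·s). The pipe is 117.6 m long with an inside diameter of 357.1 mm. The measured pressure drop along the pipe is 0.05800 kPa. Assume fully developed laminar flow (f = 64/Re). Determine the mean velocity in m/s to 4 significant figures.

V ≈ 0.09359 m/s

For laminar flow, f = 64/Re with Re = ρVD/μ, so Darcy-Weisbach reduces to ΔP = 32μLV/D². Solving for V: V = ΔP·D²/(32μL) = 58·(0.3571)²/(32·0.021·117.6) = 0.09359 m/s.
Check: Re = ρVD/μ = 1103·0.09359·0.3571/0.021 = 1755 < 2300, so the laminar assumption holds.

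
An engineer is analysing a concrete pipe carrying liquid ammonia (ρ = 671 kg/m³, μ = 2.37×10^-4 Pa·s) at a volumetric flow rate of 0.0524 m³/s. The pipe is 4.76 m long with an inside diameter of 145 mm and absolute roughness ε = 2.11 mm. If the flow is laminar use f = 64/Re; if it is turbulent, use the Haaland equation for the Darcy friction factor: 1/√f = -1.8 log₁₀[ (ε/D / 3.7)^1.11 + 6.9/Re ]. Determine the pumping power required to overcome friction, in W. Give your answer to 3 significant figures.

P ≈ 252 W

Cross-sectional area A = πD²/4 = π(0.145)²/4 = 0.01651 m²; mean velocity V = Q/A = 0.0524/0.01651 = 3.173 m/s.
Reynolds number Re = ρVD/μ = 671 · 3.173 · 0.145 / 0.000237 = 1.303e+06.
Re > 4000 → turbulent. Relative roughness ε/D = 0.00211/0.145 = 0.0146. Haaland: 1/√f = -1.8 log₁₀[(0.0146/3.7)^1.11 + 6.9/1.303e+06] = -1.8 log₁₀[0.00214 + 5.3e-06] = 4.804, so f = 0.04333.
Darcy-Weisbach: ΔP = f(L/D)(ρV²/2) = 0.04333·(4.76/0.145)·(671·3.173²/2) = 0.04333·32.83·3378 = 4806 Pa.
Pumping power P = QΔP = 0.0524·4806 = 251.8 W = 252 W.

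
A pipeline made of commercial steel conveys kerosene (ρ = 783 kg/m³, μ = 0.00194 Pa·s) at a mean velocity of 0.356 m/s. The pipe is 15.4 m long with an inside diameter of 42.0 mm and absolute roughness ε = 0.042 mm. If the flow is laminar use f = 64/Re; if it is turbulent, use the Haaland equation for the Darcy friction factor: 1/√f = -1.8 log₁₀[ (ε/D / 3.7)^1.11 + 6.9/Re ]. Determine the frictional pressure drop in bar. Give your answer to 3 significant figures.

Reynolds number Re = ρVD/μ = 783 · 0.356 · 0.042 / 0.00194 = 6035.
Re > 4000 → turbulent. Relative roughness ε/D = 4.2e-05/0.042 = 0.001. Haaland: 1/√f = -1.8 log₁₀[(0.001/3.7)^1.11 + 6.9/6035] = -1.8 log₁₀[0.000109 + 0.00114] = 5.224, so f = 0.03665.
Darcy-Weisbach: ΔP = f(L/D)(ρV²/2) = 0.03665·(15.4/0.042)·(783·0.356²/2) = 0.03665·366.7·49.62 = 666.7 Pa.
ΔP = 666.7 Pa = 0.00667 bar.

ΔP ≈ 0.00667 bar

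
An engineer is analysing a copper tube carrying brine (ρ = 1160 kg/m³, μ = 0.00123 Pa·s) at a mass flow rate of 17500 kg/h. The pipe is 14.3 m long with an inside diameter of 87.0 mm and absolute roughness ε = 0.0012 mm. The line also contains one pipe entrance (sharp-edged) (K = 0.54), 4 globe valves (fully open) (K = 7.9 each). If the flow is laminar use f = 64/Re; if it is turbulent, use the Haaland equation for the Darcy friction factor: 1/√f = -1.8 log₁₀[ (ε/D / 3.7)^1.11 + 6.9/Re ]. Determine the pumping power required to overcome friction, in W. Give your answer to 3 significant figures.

ṁ = 17500 kg/h = 17500/3600 = 4.861 kg/s.
A = πD²/4 = π(0.087)²/4 = 0.005945 m²; mean velocity V = ṁ/(ρA) = 4.861/(1160 · 0.005945) = 0.7049 m/s.
Reynolds number Re = ρVD/μ = 1160 · 0.7049 · 0.087 / 0.00123 = 5.784e+04.
Re > 4000 → turbulent. Relative roughness ε/D = 1.2e-06/0.087 = 1.38e-05. Haaland: 1/√f = -1.8 log₁₀[(1.38e-05/3.7)^1.11 + 6.9/5.784e+04] = -1.8 log₁₀[9.43e-07 + 0.000119] = 7.056, so f = 0.02009.
Total minor-loss coefficient ΣK = 1·0.54 + 4·7.9 = 32.1.
ΔP = [f·L/D + ΣK]·(ρV²/2) = [0.02009·14.3/0.087 + 32.1]·(1160·0.7049²/2) = [3.301 + 32.1]·288.2 = 1.021e+04 Pa.
Q = ṁ/ρ = 4.861/1160 = 0.004191 m³/s.
Pumping power P = QΔP = 0.004191·1.021e+04 = 42.81 W = 42.8 W.

P ≈ 42.8 W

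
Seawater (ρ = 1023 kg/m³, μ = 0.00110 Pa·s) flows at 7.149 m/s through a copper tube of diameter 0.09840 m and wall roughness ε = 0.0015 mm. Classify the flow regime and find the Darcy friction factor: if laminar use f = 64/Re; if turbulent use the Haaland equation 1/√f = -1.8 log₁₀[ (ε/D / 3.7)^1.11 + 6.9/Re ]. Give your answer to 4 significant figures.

Re = ρVD/μ = 1023·7.149·0.0984/0.0011 = 6.542e+05.
Re > 4000 → turbulent. ε/D = 1.5e-06/0.0984 = 1.52e-05; Haaland: 1/√f = -1.8 log₁₀[1.05e-06 + 1.05e-05] = 8.884, so f = 0.01267.

f ≈ 0.01267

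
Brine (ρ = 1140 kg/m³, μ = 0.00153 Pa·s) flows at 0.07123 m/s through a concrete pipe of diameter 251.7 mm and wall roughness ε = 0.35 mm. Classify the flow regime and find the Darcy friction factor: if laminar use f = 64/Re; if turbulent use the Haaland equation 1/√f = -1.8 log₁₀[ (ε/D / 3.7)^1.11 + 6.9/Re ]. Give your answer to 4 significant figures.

Re = ρVD/μ = 1140·0.07123·0.2517/0.00153 = 1.336e+04.
Re > 4000 → turbulent. ε/D = 0.00035/0.2517 = 0.00139; Haaland: 1/√f = -1.8 log₁₀[0.000158 + 0.000517] = 5.708, so f = 0.03069.

f ≈ 0.03069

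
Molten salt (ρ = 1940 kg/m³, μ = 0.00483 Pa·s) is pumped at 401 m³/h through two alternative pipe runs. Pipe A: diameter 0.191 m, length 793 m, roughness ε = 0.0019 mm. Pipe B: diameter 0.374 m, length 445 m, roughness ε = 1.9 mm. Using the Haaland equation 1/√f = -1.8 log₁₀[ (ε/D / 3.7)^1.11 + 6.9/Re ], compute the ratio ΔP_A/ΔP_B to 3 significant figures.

Pipe A: V = Q/A = 0.1114/0.02865 = 3.888 m/s; Re = 2.982e+05; ε/D = 9.95e-06; Haaland → f = 0.01444; ΔP_A = f(L/D)(ρV²/2) = 8.788e+05 Pa.
Pipe B: V = Q/A = 0.1114/0.1099 = 1.014 m/s; Re = 1.523e+05; ε/D = 0.00508; Haaland → f = 0.03113; ΔP_B = f(L/D)(ρV²/2) = 3.694e+04 Pa.
ΔP_A/ΔP_B = 8.788e+05/3.694e+04 = 23.8.

ΔP_A/ΔP_B ≈ 23.8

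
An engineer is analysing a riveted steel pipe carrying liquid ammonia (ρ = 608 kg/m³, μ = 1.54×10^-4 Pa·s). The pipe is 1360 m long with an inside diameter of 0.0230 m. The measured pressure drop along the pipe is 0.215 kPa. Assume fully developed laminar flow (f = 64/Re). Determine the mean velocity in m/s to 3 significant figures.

For laminar flow, f = 64/Re with Re = ρVD/μ, so Darcy-Weisbach reduces to ΔP = 32μLV/D². Solving for V: V = ΔP·D²/(32μL) = 215·(0.023)²/(32·0.000154·1360) = 0.01697 m/s.
Check: Re = ρVD/μ = 608·0.01697·0.023/0.000154 = 1541 < 2300, so the laminar assumption holds.

V ≈ 0.0170 m/s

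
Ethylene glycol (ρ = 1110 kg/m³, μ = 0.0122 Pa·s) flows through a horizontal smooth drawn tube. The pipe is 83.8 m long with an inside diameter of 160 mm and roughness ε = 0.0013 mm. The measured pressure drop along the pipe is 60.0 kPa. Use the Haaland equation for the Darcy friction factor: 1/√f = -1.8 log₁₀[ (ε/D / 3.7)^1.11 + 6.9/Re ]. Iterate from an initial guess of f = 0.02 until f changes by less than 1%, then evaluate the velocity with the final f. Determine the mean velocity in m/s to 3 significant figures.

V ≈ 3.12 m/s

Rearranging Darcy-Weisbach: V = √(2·ΔP·D/(f·L·ρ)). With ε/D = 1.3e-06/0.16 = 8.12e-06, iterate starting from f = 0.02:
  f = 0.02 → V = √(2·6e+04·0.16/(0.02·83.8·1110)) = 3.213 m/s; Re = ρVD/μ = 4.677e+04; f → 0.02105
  f = 0.02105 → V = 3.132 m/s; Re = 4.559e+04; f → 0.02117
Converged (Δf/f < 1%). With the final f = 0.02117: V = √(2·6e+04·0.16/(0.02117·83.8·1110)) = 3.123 m/s.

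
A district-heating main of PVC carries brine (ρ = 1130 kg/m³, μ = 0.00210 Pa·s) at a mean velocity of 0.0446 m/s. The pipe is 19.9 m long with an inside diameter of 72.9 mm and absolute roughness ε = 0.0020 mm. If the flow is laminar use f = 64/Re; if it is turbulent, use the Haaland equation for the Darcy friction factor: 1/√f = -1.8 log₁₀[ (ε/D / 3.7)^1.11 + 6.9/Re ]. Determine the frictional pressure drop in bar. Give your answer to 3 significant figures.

Reynolds number Re = ρVD/μ = 1130 · 0.0446 · 0.0729 / 0.0021 = 1750.
Re < 2300 → laminar flow, so f = 64/Re = 64/1750 = 0.03658 (the turbulent correlation is not needed).
Darcy-Weisbach: ΔP = f(L/D)(ρV²/2) = 0.03658·(19.9/0.0729)·(1130·0.0446²/2) = 0.03658·273·1.124 = 11.22 Pa.
ΔP = 11.22 Pa = 1.12×10^-4 bar.

ΔP ≈ 1.12×10^-4 bar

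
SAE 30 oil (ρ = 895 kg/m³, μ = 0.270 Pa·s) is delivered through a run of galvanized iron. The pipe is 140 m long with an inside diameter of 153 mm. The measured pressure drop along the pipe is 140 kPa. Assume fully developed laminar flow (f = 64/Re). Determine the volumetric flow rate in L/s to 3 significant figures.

For laminar flow, f = 64/Re with Re = ρVD/μ, so Darcy-Weisbach reduces to ΔP = 32μLV/D². Solving for V: V = ΔP·D²/(32μL) = 1.4e+05·(0.153)²/(32·0.27·140) = 2.709 m/s.
Check: Re = ρVD/μ = 895·2.709·0.153/0.27 = 1374 < 2300, so the laminar assumption holds.
Q = V·A = 2.709·(π/4·0.153²) = 0.04981 m³/s = 49.8 L/s.

Q ≈ 49.8 L/s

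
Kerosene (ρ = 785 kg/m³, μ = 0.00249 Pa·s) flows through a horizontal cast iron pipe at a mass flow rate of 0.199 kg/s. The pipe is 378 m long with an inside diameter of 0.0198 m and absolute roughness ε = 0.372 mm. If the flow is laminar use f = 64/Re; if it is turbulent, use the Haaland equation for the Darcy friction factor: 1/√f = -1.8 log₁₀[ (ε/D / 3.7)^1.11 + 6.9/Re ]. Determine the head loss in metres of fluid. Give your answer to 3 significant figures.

A = πD²/4 = π(0.0198)²/4 = 0.0003079 m²; mean velocity V = ṁ/(ρA) = 0.199/(785 · 0.0003079) = 0.8233 m/s.
Reynolds number Re = ρVD/μ = 785 · 0.8233 · 0.0198 / 0.00249 = 5139.
Re > 4000 → turbulent. Relative roughness ε/D = 0.000372/0.0198 = 0.0188. Haaland: 1/√f = -1.8 log₁₀[(0.0188/3.7)^1.11 + 6.9/5139] = -1.8 log₁₀[0.00284 + 0.00134] = 4.281, so f = 0.05455.
Darcy-Weisbach: ΔP = f(L/D)(ρV²/2) = 0.05455·(378/0.0198)·(785·0.8233²/2) = 0.05455·1.909e+04·266.1 = 2.771e+05 Pa.
Head loss h_f = ΔP/(ρg) = 2.771e+05/(785·9.81) = 36.0 m.

h_f ≈ 36.0 m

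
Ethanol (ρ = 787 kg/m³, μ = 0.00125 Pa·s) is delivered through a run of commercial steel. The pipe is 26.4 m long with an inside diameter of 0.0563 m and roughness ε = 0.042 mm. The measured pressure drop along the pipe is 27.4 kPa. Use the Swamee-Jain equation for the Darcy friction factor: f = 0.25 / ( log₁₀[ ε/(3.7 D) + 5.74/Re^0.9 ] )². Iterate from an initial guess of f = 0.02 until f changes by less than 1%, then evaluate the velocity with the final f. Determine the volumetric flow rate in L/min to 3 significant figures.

Q ≈ 392 L/min

Rearranging Darcy-Weisbach: V = √(2·ΔP·D/(f·L·ρ)). With ε/D = 4.2e-05/0.0563 = 0.000746, iterate starting from f = 0.02:
  f = 0.02 → V = √(2·2.74e+04·0.0563/(0.02·26.4·787)) = 2.725 m/s; Re = ρVD/μ = 9.659e+04; f → 0.0215
  f = 0.0215 → V = 2.628 m/s; Re = 9.316e+04; f → 0.02158
Converged (Δf/f < 1%). With the final f = 0.02158: V = √(2·2.74e+04·0.0563/(0.02158·26.4·787)) = 2.623 m/s.
Q = V·A = 2.623·(π/4·0.0563²) = 0.00653 m³/s = 392 L/min.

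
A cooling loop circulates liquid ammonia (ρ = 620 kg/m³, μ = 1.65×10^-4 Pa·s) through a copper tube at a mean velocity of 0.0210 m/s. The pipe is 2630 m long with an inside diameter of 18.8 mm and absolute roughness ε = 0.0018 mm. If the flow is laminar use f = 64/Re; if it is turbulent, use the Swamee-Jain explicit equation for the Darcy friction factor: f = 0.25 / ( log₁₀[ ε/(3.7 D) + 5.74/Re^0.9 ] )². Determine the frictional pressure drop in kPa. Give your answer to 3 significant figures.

Reynolds number Re = ρVD/μ = 620 · 0.021 · 0.0188 / 0.000165 = 1483.
Re < 2300 → laminar flow, so f = 64/Re = 64/1483 = 0.04314 (the turbulent correlation is not needed).
Darcy-Weisbach: ΔP = f(L/D)(ρV²/2) = 0.04314·(2630/0.0188)·(620·0.021²/2) = 0.04314·1.399e+05·0.1367 = 825.1 Pa.
ΔP = 825.1 Pa = 0.825 kPa.

ΔP ≈ 0.825 kPa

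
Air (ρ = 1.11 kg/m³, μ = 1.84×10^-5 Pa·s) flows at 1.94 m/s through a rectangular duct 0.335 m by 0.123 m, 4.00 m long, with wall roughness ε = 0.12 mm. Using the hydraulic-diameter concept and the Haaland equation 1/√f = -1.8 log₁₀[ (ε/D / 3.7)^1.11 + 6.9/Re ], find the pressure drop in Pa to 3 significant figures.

Hydraulic diameter D_h = 4A/P = 4·(0.335·0.123)/(2·(0.335+0.123)) = 0.1648/0.916 = 0.1799 m.
Re = ρVD_h/μ = 1.11·1.94·0.1799/1.84e-05 = 2.106e+04.
ε/D_h = 0.00012/0.1799 = 0.000667; Haaland gives 1/√f = -1.8 log₁₀[6.98e-05+0.000328] = 6.121, so f = 0.02669.
ΔP = f(L/D_h)(ρV²/2) = 0.02669·4/0.1799·2.089 = 1.239 Pa.

ΔP ≈ 1.24 Pa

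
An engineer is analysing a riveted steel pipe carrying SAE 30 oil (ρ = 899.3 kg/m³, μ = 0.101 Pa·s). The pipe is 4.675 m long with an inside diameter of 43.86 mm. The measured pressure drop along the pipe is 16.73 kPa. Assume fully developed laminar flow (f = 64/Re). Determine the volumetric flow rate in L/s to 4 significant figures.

Q ≈ 3.218 L/s

For laminar flow, f = 64/Re with Re = ρVD/μ, so Darcy-Weisbach reduces to ΔP = 32μLV/D². Solving for V: V = ΔP·D²/(32μL) = 1.673e+04·(0.04386)²/(32·0.101·4.675) = 2.13 m/s.
Check: Re = ρVD/μ = 899.3·2.13·0.04386/0.101 = 831.8 < 2300, so the laminar assumption holds.
Q = V·A = 2.13·(π/4·0.04386²) = 0.003218 m³/s = 3.218 L/s.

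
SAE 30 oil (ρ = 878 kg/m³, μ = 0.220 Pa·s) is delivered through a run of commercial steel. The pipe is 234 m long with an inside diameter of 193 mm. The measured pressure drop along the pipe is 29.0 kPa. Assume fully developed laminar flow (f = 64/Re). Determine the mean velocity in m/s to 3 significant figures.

V ≈ 0.656 m/s

For laminar flow, f = 64/Re with Re = ρVD/μ, so Darcy-Weisbach reduces to ΔP = 32μLV/D². Solving for V: V = ΔP·D²/(32μL) = 2.9e+04·(0.193)²/(32·0.22·234) = 0.6557 m/s.
Check: Re = ρVD/μ = 878·0.6557·0.193/0.22 = 505.1 < 2300, so the laminar assumption holds.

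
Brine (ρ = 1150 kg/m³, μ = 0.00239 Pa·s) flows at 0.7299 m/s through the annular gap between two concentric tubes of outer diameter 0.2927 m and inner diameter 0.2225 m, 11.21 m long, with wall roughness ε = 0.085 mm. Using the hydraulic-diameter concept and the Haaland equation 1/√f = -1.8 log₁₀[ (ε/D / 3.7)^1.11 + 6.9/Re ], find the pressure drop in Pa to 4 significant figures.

Hydraulic diameter D_h = 4A/P = D_o - D_i = 0.2927 - 0.2225 = 0.0702 m.
Re = ρVD_h/μ = 1150·0.7299·0.0702/0.00239 = 2.465e+04.
ε/D_h = 8.5e-05/0.0702 = 0.00121; Haaland gives 1/√f = -1.8 log₁₀[0.000135+0.00028] = 6.087, so f = 0.02699.
ΔP = f(L/D_h)(ρV²/2) = 0.02699·11.21/0.0702·306.3 = 1320 Pa.

ΔP ≈ 1320 Pa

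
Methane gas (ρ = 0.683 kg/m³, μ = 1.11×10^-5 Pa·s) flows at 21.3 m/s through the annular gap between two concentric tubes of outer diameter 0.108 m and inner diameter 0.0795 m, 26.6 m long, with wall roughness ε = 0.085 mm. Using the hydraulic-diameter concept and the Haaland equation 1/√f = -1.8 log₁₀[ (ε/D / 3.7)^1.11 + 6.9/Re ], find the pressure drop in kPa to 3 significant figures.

ΔP ≈ 4.21 kPa

Hydraulic diameter D_h = 4A/P = D_o - D_i = 0.108 - 0.0795 = 0.0285 m.
Re = ρVD_h/μ = 0.683·21.3·0.0285/1.11e-05 = 3.735e+04.
ε/D_h = 8.5e-05/0.0285 = 0.00298; Haaland gives 1/√f = -1.8 log₁₀[0.000368+0.000185] = 5.863, so f = 0.02909.
ΔP = f(L/D_h)(ρV²/2) = 0.02909·26.6/0.0285·154.9 = 4206 Pa.
ΔP = 4.21 kPa.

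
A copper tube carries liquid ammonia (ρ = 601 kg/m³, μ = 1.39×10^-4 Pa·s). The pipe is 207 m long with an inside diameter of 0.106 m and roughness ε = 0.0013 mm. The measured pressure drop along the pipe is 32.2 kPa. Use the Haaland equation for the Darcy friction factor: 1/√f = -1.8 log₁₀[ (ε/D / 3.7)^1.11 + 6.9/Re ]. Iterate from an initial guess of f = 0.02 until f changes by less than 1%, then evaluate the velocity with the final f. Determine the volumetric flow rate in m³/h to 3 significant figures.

Q ≈ 68.4 m³/h

Rearranging Darcy-Weisbach: V = √(2·ΔP·D/(f·L·ρ)). With ε/D = 1.3e-06/0.106 = 1.23e-05, iterate starting from f = 0.02:
  f = 0.02 → V = √(2·3.22e+04·0.106/(0.02·207·601)) = 1.656 m/s; Re = ρVD/μ = 7.591e+05; f → 0.01233
  f = 0.01233 → V = 2.11 m/s; Re = 9.669e+05; f → 0.01187
  f = 0.01187 → V = 2.15 m/s; Re = 9.853e+05; f → 0.01184
Converged (Δf/f < 1%). With the final f = 0.01184: V = √(2·3.22e+04·0.106/(0.01184·207·601)) = 2.153 m/s.
Q = V·A = 2.153·(π/4·0.106²) = 0.019 m³/s = 68.4 m³/h.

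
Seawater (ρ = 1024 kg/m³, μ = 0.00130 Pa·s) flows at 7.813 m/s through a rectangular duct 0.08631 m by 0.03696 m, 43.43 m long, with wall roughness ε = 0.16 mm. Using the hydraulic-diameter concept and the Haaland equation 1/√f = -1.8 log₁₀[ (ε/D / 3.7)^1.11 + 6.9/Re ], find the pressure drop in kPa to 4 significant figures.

ΔP ≈ 703.2 kPa

Hydraulic diameter D_h = 4A/P = 4·(0.08631·0.03696)/(2·(0.08631+0.03696)) = 0.01276/0.2465 = 0.05176 m.
Re = ρVD_h/μ = 1024·7.813·0.05176/0.0013 = 3.185e+05.
ε/D_h = 0.00016/0.05176 = 0.00309; Haaland gives 1/√f = -1.8 log₁₀[0.000383+2.17e-05] = 6.107, so f = 0.02681.
ΔP = f(L/D_h)(ρV²/2) = 0.02681·43.43/0.05176·3.125e+04 = 7.032e+05 Pa.
ΔP = 703.2 kPa.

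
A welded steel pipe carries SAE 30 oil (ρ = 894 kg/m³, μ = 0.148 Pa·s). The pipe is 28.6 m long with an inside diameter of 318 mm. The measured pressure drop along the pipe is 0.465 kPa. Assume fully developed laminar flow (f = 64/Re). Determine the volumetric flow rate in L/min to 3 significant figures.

Q ≈ 1650 L/min

For laminar flow, f = 64/Re with Re = ρVD/μ, so Darcy-Weisbach reduces to ΔP = 32μLV/D². Solving for V: V = ΔP·D²/(32μL) = 465·(0.318)²/(32·0.148·28.6) = 0.3472 m/s.
Check: Re = ρVD/μ = 894·0.3472·0.318/0.148 = 666.9 < 2300, so the laminar assumption holds.
Q = V·A = 0.3472·(π/4·0.318²) = 0.02757 m³/s = 1650 L/min.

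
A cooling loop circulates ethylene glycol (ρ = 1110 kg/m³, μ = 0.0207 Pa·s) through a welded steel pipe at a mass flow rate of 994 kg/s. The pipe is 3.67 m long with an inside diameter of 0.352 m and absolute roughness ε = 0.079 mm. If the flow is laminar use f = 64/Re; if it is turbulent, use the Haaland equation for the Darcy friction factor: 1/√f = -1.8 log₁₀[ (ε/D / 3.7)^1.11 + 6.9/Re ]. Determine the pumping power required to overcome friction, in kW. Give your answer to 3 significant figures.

A = πD²/4 = π(0.352)²/4 = 0.09731 m²; mean velocity V = ṁ/(ρA) = 994/(1110 · 0.09731) = 9.202 m/s.
Reynolds number Re = ρVD/μ = 1110 · 9.202 · 0.352 / 0.0207 = 1.737e+05.
Re > 4000 → turbulent. Relative roughness ε/D = 7.9e-05/0.352 = 0.000224. Haaland: 1/√f = -1.8 log₁₀[(0.000224/3.7)^1.11 + 6.9/1.737e+05] = -1.8 log₁₀[2.08e-05 + 3.97e-05] = 7.592, so f = 0.01735.
Darcy-Weisbach: ΔP = f(L/D)(ρV²/2) = 0.01735·(3.67/0.352)·(1110·9.202²/2) = 0.01735·10.43·4.7e+04 = 8501 Pa.
Q = ṁ/ρ = 994/1110 = 0.8955 m³/s.
Pumping power P = QΔP = 0.8955·8501 = 7613 W = 7.61 kW.

P ≈ 7.61 kW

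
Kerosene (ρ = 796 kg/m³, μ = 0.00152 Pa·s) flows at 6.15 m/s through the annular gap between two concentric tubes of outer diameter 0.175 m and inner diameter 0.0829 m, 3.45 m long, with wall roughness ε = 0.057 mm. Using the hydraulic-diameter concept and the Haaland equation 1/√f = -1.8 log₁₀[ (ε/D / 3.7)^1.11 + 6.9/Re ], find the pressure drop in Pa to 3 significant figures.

ΔP ≈ 10600 Pa

Hydraulic diameter D_h = 4A/P = D_o - D_i = 0.175 - 0.0829 = 0.0921 m.
Re = ρVD_h/μ = 796·6.15·0.0921/0.00152 = 2.966e+05.
ε/D_h = 5.7e-05/0.0921 = 0.000619; Haaland gives 1/√f = -1.8 log₁₀[6.43e-05+2.33e-05] = 7.304, so f = 0.01874.
ΔP = f(L/D_h)(ρV²/2) = 0.01874·3.45/0.0921·1.505e+04 = 1.057e+04 Pa.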